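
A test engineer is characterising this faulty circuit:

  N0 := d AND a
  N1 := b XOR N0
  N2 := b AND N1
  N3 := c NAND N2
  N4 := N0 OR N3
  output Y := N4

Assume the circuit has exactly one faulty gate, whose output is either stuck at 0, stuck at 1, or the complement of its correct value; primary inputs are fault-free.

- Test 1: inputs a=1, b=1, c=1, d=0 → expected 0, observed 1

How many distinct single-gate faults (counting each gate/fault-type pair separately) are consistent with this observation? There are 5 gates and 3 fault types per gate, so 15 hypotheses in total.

Fault-free: N0=0, N1=1, N2=1, N3=0, N4=0 → 0. Observed 1.
  N0: stuck-at-1, inverted output ✓; others ✗
  N1: stuck-at-0, inverted output ✓; others ✗
  N2: stuck-at-0, inverted output ✓; others ✗
  N3: stuck-at-1, inverted output ✓; others ✗
  N4: stuck-at-1, inverted output ✓; others ✗
Consistent faults: {N0 stuck-at-1, N0 inverted output, N1 stuck-at-0, N1 inverted output, N2 stuck-at-0, N2 inverted output, N3 stuck-at-1, N3 inverted output, N4 stuck-at-1, N4 inverted output} — 10 in all.

10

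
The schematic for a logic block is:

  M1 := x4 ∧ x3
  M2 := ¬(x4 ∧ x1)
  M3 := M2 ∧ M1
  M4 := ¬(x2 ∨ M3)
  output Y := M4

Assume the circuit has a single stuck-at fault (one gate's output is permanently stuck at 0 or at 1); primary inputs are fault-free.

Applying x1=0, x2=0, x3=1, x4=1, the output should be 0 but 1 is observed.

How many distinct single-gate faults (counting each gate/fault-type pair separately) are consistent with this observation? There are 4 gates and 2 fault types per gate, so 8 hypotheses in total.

4

Fault-free: M1=1, M2=1, M3=1, M4=0 → 0. Observed 1.
  M1 stuck-at-0: output 1 ✓
  M1 stuck-at-1: output 0 ✗
  M2 stuck-at-0: output 1 ✓
  M2 stuck-at-1: output 0 ✗
  M3 stuck-at-0: output 1 ✓
  M3 stuck-at-1: output 0 ✗
  M4 stuck-at-0: output 0 ✗
  M4 stuck-at-1: output 1 ✓
Consistent faults: {M1 stuck-at-0, M2 stuck-at-0, M3 stuck-at-0, M4 stuck-at-1} — 4 in all.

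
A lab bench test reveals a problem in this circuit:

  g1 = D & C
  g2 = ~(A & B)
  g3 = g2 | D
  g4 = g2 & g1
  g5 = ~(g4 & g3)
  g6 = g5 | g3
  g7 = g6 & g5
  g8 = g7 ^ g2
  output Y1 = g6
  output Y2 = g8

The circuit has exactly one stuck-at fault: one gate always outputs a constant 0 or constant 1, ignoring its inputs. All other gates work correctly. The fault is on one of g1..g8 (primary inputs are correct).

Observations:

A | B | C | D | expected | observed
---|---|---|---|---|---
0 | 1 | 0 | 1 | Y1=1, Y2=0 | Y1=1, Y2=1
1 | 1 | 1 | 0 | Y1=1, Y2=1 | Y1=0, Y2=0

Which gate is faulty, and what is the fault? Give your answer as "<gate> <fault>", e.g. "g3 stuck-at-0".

Fault-free values for test 1 (A=0, B=1, C=0, D=1): g1=0, g2=1, g3=1, g4=0, g5=1, g6=1, g7=1, g8=0, giving Y1=1, Y2=0. Observed Y1=1, Y2=1.
Test 1: faults giving observed Y1=1, Y2=1 are {g1 stuck-at-1, g2 stuck-at-0, g4 stuck-at-1, g5 stuck-at-0, g7 stuck-at-0, g8 stuck-at-1}.
Test 2 (A=1, B=1, C=1, D=0): fault-free g1=0, g2=0, g3=0, g4=0, g5=1, g6=1, g7=1, g8=1 → Y1=1, Y2=1; observed Y1=0, Y2=0. Eliminates g1 stuck-at-1, g2 stuck-at-0, g4 stuck-at-1, g7 stuck-at-0, g8 stuck-at-1.
Only g5 stuck-at-0 is consistent with every test.

g5 stuck-at-0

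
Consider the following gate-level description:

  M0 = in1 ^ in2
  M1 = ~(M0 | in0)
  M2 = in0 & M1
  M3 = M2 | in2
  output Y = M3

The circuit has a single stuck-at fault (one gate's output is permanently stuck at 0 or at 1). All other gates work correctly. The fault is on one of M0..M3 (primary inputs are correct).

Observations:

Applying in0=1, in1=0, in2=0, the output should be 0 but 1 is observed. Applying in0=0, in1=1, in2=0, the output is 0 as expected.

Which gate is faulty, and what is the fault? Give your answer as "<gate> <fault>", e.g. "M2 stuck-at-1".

M1 stuck-at-1

Fault-free values for test 1 (in0=1, in1=0, in2=0): M0=0, M1=0, M2=0, M3=0, giving Y=0. Observed 1.
Test 1: faults giving observed 1 are {M1 stuck-at-1, M2 stuck-at-1, M3 stuck-at-1}.
Test 2 (in0=0, in1=1, in2=0): fault-free M0=1, M1=0, M2=0, M3=0 → 0; observed 0. Eliminates M2 stuck-at-1, M3 stuck-at-1.
Only M1 stuck-at-1 is consistent with every test.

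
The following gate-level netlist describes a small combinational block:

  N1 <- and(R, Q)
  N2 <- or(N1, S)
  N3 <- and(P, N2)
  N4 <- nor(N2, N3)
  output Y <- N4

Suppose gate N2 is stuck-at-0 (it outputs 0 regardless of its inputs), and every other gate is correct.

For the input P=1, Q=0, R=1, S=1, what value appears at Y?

1

Propagate with N2 forced: N1=0, N2=0 [stuck-at-0], N3=0, N4=1.
So Y = 1. (Without the fault it would be 0.)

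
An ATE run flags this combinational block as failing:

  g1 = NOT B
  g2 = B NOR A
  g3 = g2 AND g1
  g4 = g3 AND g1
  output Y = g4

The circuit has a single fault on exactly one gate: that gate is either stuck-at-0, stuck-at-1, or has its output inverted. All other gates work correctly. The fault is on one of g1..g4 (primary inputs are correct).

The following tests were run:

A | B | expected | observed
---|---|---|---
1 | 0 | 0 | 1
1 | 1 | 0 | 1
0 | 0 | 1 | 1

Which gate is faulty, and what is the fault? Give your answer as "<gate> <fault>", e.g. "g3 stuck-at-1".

Fault-free values for test 1 (A=1, B=0): g1=1, g2=0, g3=0, g4=0, giving Y=0. Observed 1.
Test 1: faults giving observed 1 are {g2 stuck-at-1, g2 inverted output, g3 stuck-at-1, g3 inverted output, g4 stuck-at-1, g4 inverted output}.
Test 2 (A=1, B=1): fault-free g1=0, g2=0, g3=0, g4=0 → 0; observed 1. Eliminates g2 stuck-at-1, g2 inverted output, g3 stuck-at-1, g3 inverted output.
Test 3 (A=0, B=0): fault-free g1=1, g2=1, g3=1, g4=1 → 1; observed 1. Eliminates g4 inverted output.
Only g4 stuck-at-1 is consistent with every test.

g4 stuck-at-1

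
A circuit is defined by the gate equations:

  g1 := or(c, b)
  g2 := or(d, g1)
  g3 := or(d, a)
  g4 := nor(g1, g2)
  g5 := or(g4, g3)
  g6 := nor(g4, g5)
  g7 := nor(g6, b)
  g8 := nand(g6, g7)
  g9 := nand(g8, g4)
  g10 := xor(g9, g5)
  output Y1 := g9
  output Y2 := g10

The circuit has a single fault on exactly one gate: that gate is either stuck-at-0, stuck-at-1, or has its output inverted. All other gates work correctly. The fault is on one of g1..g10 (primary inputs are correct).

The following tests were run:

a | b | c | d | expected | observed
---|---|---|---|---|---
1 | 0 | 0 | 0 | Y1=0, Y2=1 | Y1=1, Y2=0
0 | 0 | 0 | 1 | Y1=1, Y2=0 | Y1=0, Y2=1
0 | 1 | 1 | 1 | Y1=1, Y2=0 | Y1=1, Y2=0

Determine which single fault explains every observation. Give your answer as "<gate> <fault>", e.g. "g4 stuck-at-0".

Fault-free values for test 1 (a=1, b=0, c=0, d=0): g1=0, g2=0, g3=1, g4=1, g5=1, g6=0, g7=1, g8=1, g9=0, g10=1, giving Y1=0, Y2=1. Observed Y1=1, Y2=0.
Test 1: faults giving observed Y1=1, Y2=0 are {g1 stuck-at-1, g1 inverted output, g2 stuck-at-1, g2 inverted output, g4 stuck-at-0, g4 inverted output, g8 stuck-at-0, g8 inverted output, g9 stuck-at-1, g9 inverted output}.
Test 2 (a=0, b=0, c=0, d=1): fault-free g1=0, g2=1, g3=1, g4=0, g5=1, g6=0, g7=1, g8=1, g9=1, g10=0 → Y1=1, Y2=0; observed Y1=0, Y2=1. Eliminates g1 stuck-at-1, g1 inverted output, g2 stuck-at-1, g4 stuck-at-0, g8 stuck-at-0, g8 inverted output, g9 stuck-at-1.
Test 3 (a=0, b=1, c=1, d=1): fault-free g1=1, g2=1, g3=1, g4=0, g5=1, g6=0, g7=0, g8=1, g9=1, g10=0 → Y1=1, Y2=0; observed Y1=1, Y2=0. Eliminates g4 inverted output, g9 inverted output.
Only g2 inverted output is consistent with every test.

g2 inverted output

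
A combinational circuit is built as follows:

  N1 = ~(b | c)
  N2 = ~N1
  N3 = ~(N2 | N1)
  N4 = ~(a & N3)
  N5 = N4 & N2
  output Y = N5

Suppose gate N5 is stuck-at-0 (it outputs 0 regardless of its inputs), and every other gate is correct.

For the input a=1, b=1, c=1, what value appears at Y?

0

Propagate with N5 forced: N1=0, N2=1, N3=0, N4=1, N5=0 [stuck-at-0].
So Y = 0. (Without the fault it would be 1.)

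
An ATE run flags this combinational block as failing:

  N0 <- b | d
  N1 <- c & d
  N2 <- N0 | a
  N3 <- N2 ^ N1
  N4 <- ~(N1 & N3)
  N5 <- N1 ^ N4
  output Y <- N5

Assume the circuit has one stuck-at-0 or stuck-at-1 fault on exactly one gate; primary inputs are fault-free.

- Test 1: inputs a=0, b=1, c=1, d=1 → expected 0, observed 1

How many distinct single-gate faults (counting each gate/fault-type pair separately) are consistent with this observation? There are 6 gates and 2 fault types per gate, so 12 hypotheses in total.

6

Fault-free: N0=1, N1=1, N2=1, N3=0, N4=1, N5=0 → 0. Observed 1.
  N0 stuck-at-0: output 1 ✓
  N0 stuck-at-1: output 0 ✗
  N1 stuck-at-0: output 1 ✓
  N1 stuck-at-1: output 0 ✗
  N2 stuck-at-0: output 1 ✓
  N2 stuck-at-1: output 0 ✗
  N3 stuck-at-0: output 0 ✗
  N3 stuck-at-1: output 1 ✓
  N4 stuck-at-0: output 1 ✓
  N4 stuck-at-1: output 0 ✗
  N5 stuck-at-0: output 0 ✗
  N5 stuck-at-1: output 1 ✓
Consistent faults: {N0 stuck-at-0, N1 stuck-at-0, N2 stuck-at-0, N3 stuck-at-1, N4 stuck-at-0, N5 stuck-at-1} — 6 in all.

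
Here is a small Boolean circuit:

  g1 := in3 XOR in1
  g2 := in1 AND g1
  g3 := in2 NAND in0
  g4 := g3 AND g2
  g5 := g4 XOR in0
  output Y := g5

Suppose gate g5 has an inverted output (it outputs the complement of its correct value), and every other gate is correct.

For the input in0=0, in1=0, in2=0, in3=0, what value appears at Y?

Propagate with g5 forced: g1=0, g2=0, g3=1, g4=0, g5=1 [inverted output].
So Y = 1. (Without the fault it would be 0.)

1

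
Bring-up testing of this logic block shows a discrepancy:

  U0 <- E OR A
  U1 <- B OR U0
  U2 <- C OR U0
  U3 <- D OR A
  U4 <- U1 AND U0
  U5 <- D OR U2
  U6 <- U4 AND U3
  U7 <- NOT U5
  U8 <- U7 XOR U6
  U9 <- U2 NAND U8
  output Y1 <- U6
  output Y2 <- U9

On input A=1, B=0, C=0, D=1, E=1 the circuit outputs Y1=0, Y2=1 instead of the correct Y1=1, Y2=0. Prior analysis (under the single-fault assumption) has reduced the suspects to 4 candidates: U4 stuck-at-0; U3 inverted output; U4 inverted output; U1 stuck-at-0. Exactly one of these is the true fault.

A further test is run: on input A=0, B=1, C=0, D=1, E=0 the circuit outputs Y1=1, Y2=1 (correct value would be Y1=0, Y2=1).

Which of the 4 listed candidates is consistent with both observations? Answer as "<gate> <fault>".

Evaluate each candidate on input A=0, B=1, C=0, D=1, E=0:
  U4 stuck-at-0: U0=0, U1=1, U2=0, U3=1, U4=0 [stuck-at-0], U5=1, U6=0, U7=0, U8=0, U9=1 → Y1=0, Y2=1 — eliminated
  U3 inverted output: U0=0, U1=1, U2=0, U3=0 [inverted output], U4=0, U5=1, U6=0, U7=0, U8=0, U9=1 → Y1=0, Y2=1 — eliminated
  U4 inverted output: U0=0, U1=1, U2=0, U3=1, U4=1 [inverted output], U5=1, U6=1, U7=0, U8=1, U9=1 → Y1=1, Y2=1 — matches
  U1 stuck-at-0: U0=0, U1=0 [stuck-at-0], U2=0, U3=1, U4=0, U5=1, U6=0, U7=0, U8=0, U9=1 → Y1=0, Y2=1 — eliminated
Only U4 inverted output reproduces the observed Y1=1, Y2=1.

U4 inverted output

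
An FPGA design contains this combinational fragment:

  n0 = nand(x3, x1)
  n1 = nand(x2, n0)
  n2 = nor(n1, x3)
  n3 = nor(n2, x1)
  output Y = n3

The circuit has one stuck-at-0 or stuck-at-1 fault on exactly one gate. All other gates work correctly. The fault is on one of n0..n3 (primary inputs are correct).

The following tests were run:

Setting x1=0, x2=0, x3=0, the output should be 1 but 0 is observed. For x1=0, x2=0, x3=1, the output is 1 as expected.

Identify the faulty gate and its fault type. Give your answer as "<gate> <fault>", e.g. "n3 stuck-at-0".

n1 stuck-at-0

Fault-free values for test 1 (x1=0, x2=0, x3=0): n0=1, n1=1, n2=0, n3=1, giving Y=1. Observed 0.
Test 1: faults giving observed 0 are {n1 stuck-at-0, n2 stuck-at-1, n3 stuck-at-0}.
Test 2 (x1=0, x2=0, x3=1): fault-free n0=1, n1=1, n2=0, n3=1 → 1; observed 1. Eliminates n2 stuck-at-1, n3 stuck-at-0.
Only n1 stuck-at-0 is consistent with every test.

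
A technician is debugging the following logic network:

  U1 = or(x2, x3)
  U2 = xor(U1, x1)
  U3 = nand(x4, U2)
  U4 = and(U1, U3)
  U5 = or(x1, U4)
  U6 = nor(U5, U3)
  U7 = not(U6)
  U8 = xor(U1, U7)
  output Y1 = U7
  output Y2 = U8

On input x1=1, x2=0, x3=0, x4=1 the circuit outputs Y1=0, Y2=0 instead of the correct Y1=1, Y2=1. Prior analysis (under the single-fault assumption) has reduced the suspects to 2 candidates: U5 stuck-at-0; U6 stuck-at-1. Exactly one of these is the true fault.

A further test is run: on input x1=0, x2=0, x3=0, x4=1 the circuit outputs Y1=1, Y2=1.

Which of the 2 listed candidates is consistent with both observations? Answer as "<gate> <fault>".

Evaluate each candidate on input x1=0, x2=0, x3=0, x4=1:
  U5 stuck-at-0: U1=0, U2=0, U3=1, U4=0, U5=0 [stuck-at-0], U6=0, U7=1, U8=1 → Y1=1, Y2=1 — matches
  U6 stuck-at-1: U1=0, U2=0, U3=1, U4=0, U5=0, U6=1 [stuck-at-1], U7=0, U8=0 → Y1=0, Y2=0 — eliminated
Only U5 stuck-at-0 reproduces the observed Y1=1, Y2=1.

U5 stuck-at-0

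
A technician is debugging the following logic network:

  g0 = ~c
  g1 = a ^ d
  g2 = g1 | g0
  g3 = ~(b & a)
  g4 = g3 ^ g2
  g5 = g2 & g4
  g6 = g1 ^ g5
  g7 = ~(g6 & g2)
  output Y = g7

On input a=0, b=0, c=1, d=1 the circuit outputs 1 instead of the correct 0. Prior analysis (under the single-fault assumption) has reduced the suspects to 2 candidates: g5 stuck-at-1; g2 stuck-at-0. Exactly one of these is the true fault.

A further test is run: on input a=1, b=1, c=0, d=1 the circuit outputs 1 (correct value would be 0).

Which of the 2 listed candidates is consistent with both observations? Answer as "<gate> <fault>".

g2 stuck-at-0

Evaluate each candidate on input a=1, b=1, c=0, d=1:
  g5 stuck-at-1: g0=1, g1=0, g2=1, g3=0, g4=1, g5=1 [stuck-at-1], g6=1, g7=0 → 0 — eliminated
  g2 stuck-at-0: g0=1, g1=0, g2=0 [stuck-at-0], g3=0, g4=0, g5=0, g6=0, g7=1 → 1 — matches
Only g2 stuck-at-0 reproduces the observed 1.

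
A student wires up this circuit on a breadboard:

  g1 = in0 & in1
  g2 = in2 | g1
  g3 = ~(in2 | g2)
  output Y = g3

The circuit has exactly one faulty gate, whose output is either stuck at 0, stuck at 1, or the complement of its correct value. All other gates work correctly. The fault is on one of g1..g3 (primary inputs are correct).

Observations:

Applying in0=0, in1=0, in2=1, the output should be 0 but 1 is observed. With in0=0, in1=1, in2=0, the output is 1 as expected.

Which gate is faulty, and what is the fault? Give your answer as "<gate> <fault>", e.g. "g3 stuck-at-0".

Fault-free values for test 1 (in0=0, in1=0, in2=1): g1=0, g2=1, g3=0, giving Y=0. Observed 1.
Test 1: faults giving observed 1 are {g3 stuck-at-1, g3 inverted output}.
Test 2 (in0=0, in1=1, in2=0): fault-free g1=0, g2=0, g3=1 → 1; observed 1. Eliminates g3 inverted output.
Only g3 stuck-at-1 is consistent with every test.

g3 stuck-at-1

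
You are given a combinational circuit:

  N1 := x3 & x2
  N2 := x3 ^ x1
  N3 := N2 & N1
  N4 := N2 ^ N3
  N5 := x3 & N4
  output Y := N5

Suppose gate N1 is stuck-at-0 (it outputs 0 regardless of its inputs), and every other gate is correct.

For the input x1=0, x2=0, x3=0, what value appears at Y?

0

Propagate with N1 forced: N1=0 [stuck-at-0], N2=0, N3=0, N4=0, N5=0.
So Y = 0. (Same as the fault-free value — the fault is masked on this input.)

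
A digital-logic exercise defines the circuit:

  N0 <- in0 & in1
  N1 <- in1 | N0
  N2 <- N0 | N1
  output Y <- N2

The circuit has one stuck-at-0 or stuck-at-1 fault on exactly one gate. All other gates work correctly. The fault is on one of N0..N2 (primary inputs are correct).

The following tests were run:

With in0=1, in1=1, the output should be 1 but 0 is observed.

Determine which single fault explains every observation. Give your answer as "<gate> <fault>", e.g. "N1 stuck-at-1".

Fault-free values for test 1 (in0=1, in1=1): N0=1, N1=1, N2=1, giving Y=1. Observed 0.
Test 1: faults giving observed 0 are {N2 stuck-at-0}.
Only N2 stuck-at-0 is consistent with every test.

N2 stuck-at-0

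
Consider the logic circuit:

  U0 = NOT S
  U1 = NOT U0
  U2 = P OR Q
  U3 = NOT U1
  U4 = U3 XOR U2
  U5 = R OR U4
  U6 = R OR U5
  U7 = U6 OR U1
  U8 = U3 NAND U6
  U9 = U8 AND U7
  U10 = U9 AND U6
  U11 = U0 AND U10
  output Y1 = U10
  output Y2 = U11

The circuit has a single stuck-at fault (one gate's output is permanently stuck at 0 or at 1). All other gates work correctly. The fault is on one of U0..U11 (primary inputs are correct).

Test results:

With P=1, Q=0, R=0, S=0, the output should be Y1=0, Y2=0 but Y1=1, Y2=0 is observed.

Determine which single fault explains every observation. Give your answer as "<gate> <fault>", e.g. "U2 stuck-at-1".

Fault-free values for test 1 (P=1, Q=0, R=0, S=0): U0=1, U1=0, U2=1, U3=1, U4=0, U5=0, U6=0, U7=0, U8=1, U9=0, U10=0, U11=0, giving Y1=0, Y2=0. Observed Y1=1, Y2=0.
Test 1: faults giving observed Y1=1, Y2=0 are {U0 stuck-at-0}.
Only U0 stuck-at-0 is consistent with every test.

U0 stuck-at-0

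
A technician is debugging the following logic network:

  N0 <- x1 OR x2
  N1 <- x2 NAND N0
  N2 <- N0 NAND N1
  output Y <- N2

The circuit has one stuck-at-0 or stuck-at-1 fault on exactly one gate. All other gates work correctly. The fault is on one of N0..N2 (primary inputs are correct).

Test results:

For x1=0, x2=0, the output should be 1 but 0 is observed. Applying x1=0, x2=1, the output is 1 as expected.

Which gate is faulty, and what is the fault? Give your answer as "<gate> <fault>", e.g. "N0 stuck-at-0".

N0 stuck-at-1

Fault-free values for test 1 (x1=0, x2=0): N0=0, N1=1, N2=1, giving Y=1. Observed 0.
Test 1: faults giving observed 0 are {N0 stuck-at-1, N2 stuck-at-0}.
Test 2 (x1=0, x2=1): fault-free N0=1, N1=0, N2=1 → 1; observed 1. Eliminates N2 stuck-at-0.
Only N0 stuck-at-1 is consistent with every test.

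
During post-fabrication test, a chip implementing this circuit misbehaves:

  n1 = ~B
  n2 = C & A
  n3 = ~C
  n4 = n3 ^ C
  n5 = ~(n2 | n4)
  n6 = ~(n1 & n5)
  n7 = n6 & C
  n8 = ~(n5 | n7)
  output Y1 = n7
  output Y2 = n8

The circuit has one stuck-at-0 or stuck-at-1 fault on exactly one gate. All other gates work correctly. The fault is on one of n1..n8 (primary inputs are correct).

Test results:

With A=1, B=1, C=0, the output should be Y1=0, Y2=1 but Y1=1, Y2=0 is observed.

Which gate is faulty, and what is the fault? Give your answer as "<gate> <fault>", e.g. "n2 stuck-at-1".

n7 stuck-at-1

Fault-free values for test 1 (A=1, B=1, C=0): n1=0, n2=0, n3=1, n4=1, n5=0, n6=1, n7=0, n8=1, giving Y1=0, Y2=1. Observed Y1=1, Y2=0.
Test 1: faults giving observed Y1=1, Y2=0 are {n7 stuck-at-1}.
Only n7 stuck-at-1 is consistent with every test.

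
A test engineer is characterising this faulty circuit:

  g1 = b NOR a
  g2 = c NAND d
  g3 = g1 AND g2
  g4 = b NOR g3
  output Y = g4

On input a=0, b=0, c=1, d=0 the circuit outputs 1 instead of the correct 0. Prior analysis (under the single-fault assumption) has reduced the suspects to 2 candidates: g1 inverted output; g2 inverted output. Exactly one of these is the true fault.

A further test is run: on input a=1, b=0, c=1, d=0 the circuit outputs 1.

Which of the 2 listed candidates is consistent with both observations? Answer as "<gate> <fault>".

g2 inverted output

Evaluate each candidate on input a=1, b=0, c=1, d=0:
  g1 inverted output: g1=1 [inverted output], g2=1, g3=1, g4=0 → 0 — eliminated
  g2 inverted output: g1=0, g2=0 [inverted output], g3=0, g4=1 → 1 — matches
Only g2 inverted output reproduces the observed 1.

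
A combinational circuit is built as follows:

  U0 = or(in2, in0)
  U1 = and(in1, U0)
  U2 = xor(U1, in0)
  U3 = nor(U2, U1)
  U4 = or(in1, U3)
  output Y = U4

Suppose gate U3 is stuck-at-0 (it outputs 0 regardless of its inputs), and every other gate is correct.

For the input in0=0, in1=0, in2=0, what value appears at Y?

Propagate with U3 forced: U0=0, U1=0, U2=0, U3=0 [stuck-at-0], U4=0.
So Y = 0. (Without the fault it would be 1.)

0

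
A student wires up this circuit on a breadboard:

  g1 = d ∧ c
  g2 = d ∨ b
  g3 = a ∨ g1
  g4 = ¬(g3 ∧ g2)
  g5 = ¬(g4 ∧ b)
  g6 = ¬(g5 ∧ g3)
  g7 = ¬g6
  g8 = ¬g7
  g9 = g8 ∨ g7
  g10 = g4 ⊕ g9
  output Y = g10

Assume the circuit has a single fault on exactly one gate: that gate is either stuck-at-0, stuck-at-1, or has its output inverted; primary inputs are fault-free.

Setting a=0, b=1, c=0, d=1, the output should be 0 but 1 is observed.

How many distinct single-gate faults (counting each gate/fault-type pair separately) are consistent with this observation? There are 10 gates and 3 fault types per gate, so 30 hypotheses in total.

12

Fault-free: g1=0, g2=1, g3=0, g4=1, g5=0, g6=1, g7=0, g8=1, g9=1, g10=0 → 0. Observed 1.
  g1: stuck-at-1, inverted output ✓; others ✗
  g2: none of the 3 fault types match ✗
  g3: stuck-at-1, inverted output ✓; others ✗
  g4: stuck-at-0, inverted output ✓; others ✗
  g5: none of the 3 fault types match ✗
  g6: none of the 3 fault types match ✗
  g7: none of the 3 fault types match ✗
  g8: stuck-at-0, inverted output ✓; others ✗
  g9: stuck-at-0, inverted output ✓; others ✗
  g10: stuck-at-1, inverted output ✓; others ✗
Consistent faults: {g1 stuck-at-1, g1 inverted output, g3 stuck-at-1, g3 inverted output, g4 stuck-at-0, g4 inverted output, g8 stuck-at-0, g8 inverted output, g9 stuck-at-0, g9 inverted output, g10 stuck-at-1, g10 inverted output} — 12 in all.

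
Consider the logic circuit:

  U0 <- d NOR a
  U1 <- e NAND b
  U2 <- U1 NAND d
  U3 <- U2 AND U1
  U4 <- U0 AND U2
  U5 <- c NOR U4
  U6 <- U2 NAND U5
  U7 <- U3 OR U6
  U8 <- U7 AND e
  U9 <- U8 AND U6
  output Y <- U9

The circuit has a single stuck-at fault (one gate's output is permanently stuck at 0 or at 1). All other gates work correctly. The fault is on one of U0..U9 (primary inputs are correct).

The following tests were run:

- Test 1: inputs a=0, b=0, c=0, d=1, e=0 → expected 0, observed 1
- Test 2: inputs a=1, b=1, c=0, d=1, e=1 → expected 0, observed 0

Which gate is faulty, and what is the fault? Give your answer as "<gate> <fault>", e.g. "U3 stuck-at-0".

U8 stuck-at-1

Fault-free values for test 1 (a=0, b=0, c=0, d=1, e=0): U0=0, U1=1, U2=0, U3=0, U4=0, U5=1, U6=1, U7=1, U8=0, U9=0, giving Y=0. Observed 1.
Test 1: faults giving observed 1 are {U8 stuck-at-1, U9 stuck-at-1}.
Test 2 (a=1, b=1, c=0, d=1, e=1): fault-free U0=0, U1=0, U2=1, U3=0, U4=0, U5=1, U6=0, U7=0, U8=0, U9=0 → 0; observed 0. Eliminates U9 stuck-at-1.
Only U8 stuck-at-1 is consistent with every test.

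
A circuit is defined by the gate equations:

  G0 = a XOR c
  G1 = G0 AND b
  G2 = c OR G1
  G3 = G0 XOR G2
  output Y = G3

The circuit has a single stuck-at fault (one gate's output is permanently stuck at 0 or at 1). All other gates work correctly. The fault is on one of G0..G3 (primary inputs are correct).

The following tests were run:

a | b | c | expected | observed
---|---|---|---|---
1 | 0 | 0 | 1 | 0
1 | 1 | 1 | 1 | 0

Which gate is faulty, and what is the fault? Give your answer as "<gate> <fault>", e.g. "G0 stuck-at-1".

Fault-free values for test 1 (a=1, b=0, c=0): G0=1, G1=0, G2=0, G3=1, giving Y=1. Observed 0.
Test 1: faults giving observed 0 are {G0 stuck-at-0, G1 stuck-at-1, G2 stuck-at-1, G3 stuck-at-0}.
Test 2 (a=1, b=1, c=1): fault-free G0=0, G1=0, G2=1, G3=1 → 1; observed 0. Eliminates G0 stuck-at-0, G1 stuck-at-1, G2 stuck-at-1.
Only G3 stuck-at-0 is consistent with every test.

G3 stuck-at-0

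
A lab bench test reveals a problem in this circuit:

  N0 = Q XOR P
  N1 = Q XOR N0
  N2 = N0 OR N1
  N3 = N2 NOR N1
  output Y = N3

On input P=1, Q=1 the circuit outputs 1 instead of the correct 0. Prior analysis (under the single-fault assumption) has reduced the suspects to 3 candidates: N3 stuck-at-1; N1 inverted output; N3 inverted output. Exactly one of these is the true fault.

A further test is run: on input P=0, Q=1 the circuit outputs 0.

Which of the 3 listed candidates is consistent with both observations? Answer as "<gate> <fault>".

Evaluate each candidate on input P=0, Q=1:
  N3 stuck-at-1: N0=1, N1=0, N2=1, N3=1 [stuck-at-1] → 1 — eliminated
  N1 inverted output: N0=1, N1=1 [inverted output], N2=1, N3=0 → 0 — matches
  N3 inverted output: N0=1, N1=0, N2=1, N3=1 [inverted output] → 1 — eliminated
Only N1 inverted output reproduces the observed 0.

N1 inverted output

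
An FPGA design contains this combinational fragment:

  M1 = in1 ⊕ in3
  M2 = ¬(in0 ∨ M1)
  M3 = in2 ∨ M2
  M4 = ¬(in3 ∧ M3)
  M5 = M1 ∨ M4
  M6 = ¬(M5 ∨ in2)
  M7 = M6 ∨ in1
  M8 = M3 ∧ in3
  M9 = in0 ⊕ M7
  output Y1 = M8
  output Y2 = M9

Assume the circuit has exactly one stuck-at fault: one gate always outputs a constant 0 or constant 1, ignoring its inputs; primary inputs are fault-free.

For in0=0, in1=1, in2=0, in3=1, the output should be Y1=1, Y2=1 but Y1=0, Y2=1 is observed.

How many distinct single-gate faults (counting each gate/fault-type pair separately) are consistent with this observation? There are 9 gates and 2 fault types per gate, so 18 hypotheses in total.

4

Fault-free: M1=0, M2=1, M3=1, M4=0, M5=0, M6=1, M7=1, M8=1, M9=1 → Y1=1, Y2=1. Observed Y1=0, Y2=1.
  M1: stuck-at-1 ✓; others ✗
  M2: stuck-at-0 ✓; others ✗
  M3: stuck-at-0 ✓; others ✗
  M4: none of the 2 fault types match ✗
  M5: none of the 2 fault types match ✗
  M6: none of the 2 fault types match ✗
  M7: none of the 2 fault types match ✗
  M8: stuck-at-0 ✓; others ✗
  M9: none of the 2 fault types match ✗
Consistent faults: {M1 stuck-at-1, M2 stuck-at-0, M3 stuck-at-0, M8 stuck-at-0} — 4 in all.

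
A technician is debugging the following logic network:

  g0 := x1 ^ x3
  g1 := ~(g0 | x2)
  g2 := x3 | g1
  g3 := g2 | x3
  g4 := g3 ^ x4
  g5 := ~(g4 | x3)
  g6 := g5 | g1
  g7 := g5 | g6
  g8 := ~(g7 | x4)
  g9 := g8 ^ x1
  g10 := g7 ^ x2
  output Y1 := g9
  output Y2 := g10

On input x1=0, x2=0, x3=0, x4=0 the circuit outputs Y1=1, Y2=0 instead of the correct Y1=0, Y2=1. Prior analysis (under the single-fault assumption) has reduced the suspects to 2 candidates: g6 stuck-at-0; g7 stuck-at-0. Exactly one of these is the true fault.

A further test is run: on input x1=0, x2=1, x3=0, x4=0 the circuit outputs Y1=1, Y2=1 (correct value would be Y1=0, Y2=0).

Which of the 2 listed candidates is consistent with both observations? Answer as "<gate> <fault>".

Evaluate each candidate on input x1=0, x2=1, x3=0, x4=0:
  g6 stuck-at-0: g0=0, g1=0, g2=0, g3=0, g4=0, g5=1, g6=0 [stuck-at-0], g7=1, g8=0, g9=0, g10=0 → Y1=0, Y2=0 — eliminated
  g7 stuck-at-0: g0=0, g1=0, g2=0, g3=0, g4=0, g5=1, g6=1, g7=0 [stuck-at-0], g8=1, g9=1, g10=1 → Y1=1, Y2=1 — matches
Only g7 stuck-at-0 reproduces the observed Y1=1, Y2=1.

g7 stuck-at-0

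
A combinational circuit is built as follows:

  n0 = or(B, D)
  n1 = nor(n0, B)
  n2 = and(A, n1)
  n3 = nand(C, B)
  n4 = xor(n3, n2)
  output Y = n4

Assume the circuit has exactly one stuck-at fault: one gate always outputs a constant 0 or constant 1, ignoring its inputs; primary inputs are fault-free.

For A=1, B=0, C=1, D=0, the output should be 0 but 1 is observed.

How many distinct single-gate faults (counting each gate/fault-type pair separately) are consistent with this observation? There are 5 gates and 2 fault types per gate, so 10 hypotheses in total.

Fault-free: n0=0, n1=1, n2=1, n3=1, n4=0 → 0. Observed 1.
  n0 stuck-at-0: output 0 ✗
  n0 stuck-at-1: output 1 ✓
  n1 stuck-at-0: output 1 ✓
  n1 stuck-at-1: output 0 ✗
  n2 stuck-at-0: output 1 ✓
  n2 stuck-at-1: output 0 ✗
  n3 stuck-at-0: output 1 ✓
  n3 stuck-at-1: output 0 ✗
  n4 stuck-at-0: output 0 ✗
  n4 stuck-at-1: output 1 ✓
Consistent faults: {n0 stuck-at-1, n1 stuck-at-0, n2 stuck-at-0, n3 stuck-at-0, n4 stuck-at-1} — 5 in all.

5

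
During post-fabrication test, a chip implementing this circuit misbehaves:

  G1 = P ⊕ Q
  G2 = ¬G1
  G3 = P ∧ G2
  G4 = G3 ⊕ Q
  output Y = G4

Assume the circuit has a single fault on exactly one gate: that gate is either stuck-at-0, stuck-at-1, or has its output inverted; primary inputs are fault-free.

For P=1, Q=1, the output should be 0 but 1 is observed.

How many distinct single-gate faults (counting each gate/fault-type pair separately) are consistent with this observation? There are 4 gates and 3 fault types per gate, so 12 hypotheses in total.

8

Fault-free: G1=0, G2=1, G3=1, G4=0 → 0. Observed 1.
  G1 stuck-at-0: output 0 ✗
  G1 stuck-at-1: output 1 ✓
  G1 inverted output: output 1 ✓
  G2 stuck-at-0: output 1 ✓
  G2 stuck-at-1: output 0 ✗
  G2 inverted output: output 1 ✓
  G3 stuck-at-0: output 1 ✓
  G3 stuck-at-1: output 0 ✗
  G3 inverted output: output 1 ✓
  G4 stuck-at-0: output 0 ✗
  G4 stuck-at-1: output 1 ✓
  G4 inverted output: output 1 ✓
Consistent faults: {G1 stuck-at-1, G1 inverted output, G2 stuck-at-0, G2 inverted output, G3 stuck-at-0, G3 inverted output, G4 stuck-at-1, G4 inverted output} — 8 in all.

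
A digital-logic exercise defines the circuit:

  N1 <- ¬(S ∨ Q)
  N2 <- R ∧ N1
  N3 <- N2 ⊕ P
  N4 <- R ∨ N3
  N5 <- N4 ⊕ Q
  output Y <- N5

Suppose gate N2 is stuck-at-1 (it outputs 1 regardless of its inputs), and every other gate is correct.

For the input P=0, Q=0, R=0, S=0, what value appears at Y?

1

Propagate with N2 forced: N1=1, N2=1 [stuck-at-1], N3=1, N4=1, N5=1.
So Y = 1. (Without the fault it would be 0.)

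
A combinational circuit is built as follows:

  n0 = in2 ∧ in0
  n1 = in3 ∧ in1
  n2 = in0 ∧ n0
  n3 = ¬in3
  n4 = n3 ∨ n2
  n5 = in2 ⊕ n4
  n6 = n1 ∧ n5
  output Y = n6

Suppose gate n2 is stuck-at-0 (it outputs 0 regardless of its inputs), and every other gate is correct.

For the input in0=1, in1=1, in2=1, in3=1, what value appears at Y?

Propagate with n2 forced: n0=1, n1=1, n2=0 [stuck-at-0], n3=0, n4=0, n5=1, n6=1.
So Y = 1. (Without the fault it would be 0.)

1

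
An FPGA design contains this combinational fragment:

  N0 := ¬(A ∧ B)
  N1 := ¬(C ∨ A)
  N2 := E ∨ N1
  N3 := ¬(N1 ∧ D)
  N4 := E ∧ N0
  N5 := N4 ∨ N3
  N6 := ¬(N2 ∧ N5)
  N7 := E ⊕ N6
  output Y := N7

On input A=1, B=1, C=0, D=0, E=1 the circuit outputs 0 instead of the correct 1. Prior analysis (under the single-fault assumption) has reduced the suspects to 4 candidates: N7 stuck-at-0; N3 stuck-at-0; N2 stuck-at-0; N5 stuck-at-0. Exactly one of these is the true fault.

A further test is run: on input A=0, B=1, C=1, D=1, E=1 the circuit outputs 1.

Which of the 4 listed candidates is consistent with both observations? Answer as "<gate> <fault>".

N3 stuck-at-0

Evaluate each candidate on input A=0, B=1, C=1, D=1, E=1:
  N7 stuck-at-0: N0=1, N1=0, N2=1, N3=1, N4=1, N5=1, N6=0, N7=0 [stuck-at-0] → 0 — eliminated
  N3 stuck-at-0: N0=1, N1=0, N2=1, N3=0 [stuck-at-0], N4=1, N5=1, N6=0, N7=1 → 1 — matches
  N2 stuck-at-0: N0=1, N1=0, N2=0 [stuck-at-0], N3=1, N4=1, N5=1, N6=1, N7=0 → 0 — eliminated
  N5 stuck-at-0: N0=1, N1=0, N2=1, N3=1, N4=1, N5=0 [stuck-at-0], N6=1, N7=0 → 0 — eliminated
Only N3 stuck-at-0 reproduces the observed 1.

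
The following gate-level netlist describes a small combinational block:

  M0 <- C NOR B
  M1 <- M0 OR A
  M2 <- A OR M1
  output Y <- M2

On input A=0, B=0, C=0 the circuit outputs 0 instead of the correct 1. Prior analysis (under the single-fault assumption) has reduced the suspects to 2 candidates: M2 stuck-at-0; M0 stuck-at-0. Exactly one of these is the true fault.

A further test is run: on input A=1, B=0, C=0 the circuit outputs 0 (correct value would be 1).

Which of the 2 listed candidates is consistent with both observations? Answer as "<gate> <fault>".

M2 stuck-at-0

Evaluate each candidate on input A=1, B=0, C=0:
  M2 stuck-at-0: M0=1, M1=1, M2=0 [stuck-at-0] → 0 — matches
  M0 stuck-at-0: M0=0 [stuck-at-0], M1=1, M2=1 → 1 — eliminated
Only M2 stuck-at-0 reproduces the observed 0.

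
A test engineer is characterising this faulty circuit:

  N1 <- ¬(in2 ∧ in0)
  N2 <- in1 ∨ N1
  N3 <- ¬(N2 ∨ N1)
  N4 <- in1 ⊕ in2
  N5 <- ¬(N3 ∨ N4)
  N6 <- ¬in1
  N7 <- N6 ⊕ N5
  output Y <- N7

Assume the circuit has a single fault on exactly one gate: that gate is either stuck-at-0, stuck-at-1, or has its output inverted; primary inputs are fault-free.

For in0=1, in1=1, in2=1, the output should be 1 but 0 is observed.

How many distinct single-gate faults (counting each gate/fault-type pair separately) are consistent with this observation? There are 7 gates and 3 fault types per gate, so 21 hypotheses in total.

12

Fault-free: N1=0, N2=1, N3=0, N4=0, N5=1, N6=0, N7=1 → 1. Observed 0.
  N1: none of the 3 fault types match ✗
  N2: stuck-at-0, inverted output ✓; others ✗
  N3: stuck-at-1, inverted output ✓; others ✗
  N4: stuck-at-1, inverted output ✓; others ✗
  N5: stuck-at-0, inverted output ✓; others ✗
  N6: stuck-at-1, inverted output ✓; others ✗
  N7: stuck-at-0, inverted output ✓; others ✗
Consistent faults: {N2 stuck-at-0, N2 inverted output, N3 stuck-at-1, N3 inverted output, N4 stuck-at-1, N4 inverted output, N5 stuck-at-0, N5 inverted output, N6 stuck-at-1, N6 inverted output, N7 stuck-at-0, N7 inverted output} — 12 in all.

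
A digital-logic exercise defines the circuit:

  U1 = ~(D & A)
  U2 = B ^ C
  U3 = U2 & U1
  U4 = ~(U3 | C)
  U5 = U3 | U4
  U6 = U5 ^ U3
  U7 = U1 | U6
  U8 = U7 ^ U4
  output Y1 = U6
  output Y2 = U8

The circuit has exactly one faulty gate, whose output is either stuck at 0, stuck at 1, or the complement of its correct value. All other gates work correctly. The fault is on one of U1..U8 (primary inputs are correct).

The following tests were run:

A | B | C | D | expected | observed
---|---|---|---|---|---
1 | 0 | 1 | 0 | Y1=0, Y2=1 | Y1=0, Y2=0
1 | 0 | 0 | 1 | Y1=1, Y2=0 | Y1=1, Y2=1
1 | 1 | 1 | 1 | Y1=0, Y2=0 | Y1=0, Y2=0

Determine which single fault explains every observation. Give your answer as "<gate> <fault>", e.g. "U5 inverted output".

U7 stuck-at-0

Fault-free values for test 1 (A=1, B=0, C=1, D=0): U1=1, U2=1, U3=1, U4=0, U5=1, U6=0, U7=1, U8=1, giving Y1=0, Y2=1. Observed Y1=0, Y2=0.
Test 1: faults giving observed Y1=0, Y2=0 are {U1 stuck-at-0, U1 inverted output, U4 stuck-at-1, U4 inverted output, U7 stuck-at-0, U7 inverted output, U8 stuck-at-0, U8 inverted output}.
Test 2 (A=1, B=0, C=0, D=1): fault-free U1=0, U2=0, U3=0, U4=1, U5=1, U6=1, U7=1, U8=0 → Y1=1, Y2=0; observed Y1=1, Y2=1. Eliminates U1 stuck-at-0, U1 inverted output, U4 stuck-at-1, U4 inverted output, U8 stuck-at-0.
Test 3 (A=1, B=1, C=1, D=1): fault-free U1=0, U2=0, U3=0, U4=0, U5=0, U6=0, U7=0, U8=0 → Y1=0, Y2=0; observed Y1=0, Y2=0. Eliminates U7 inverted output, U8 inverted output.
Only U7 stuck-at-0 is consistent with every test.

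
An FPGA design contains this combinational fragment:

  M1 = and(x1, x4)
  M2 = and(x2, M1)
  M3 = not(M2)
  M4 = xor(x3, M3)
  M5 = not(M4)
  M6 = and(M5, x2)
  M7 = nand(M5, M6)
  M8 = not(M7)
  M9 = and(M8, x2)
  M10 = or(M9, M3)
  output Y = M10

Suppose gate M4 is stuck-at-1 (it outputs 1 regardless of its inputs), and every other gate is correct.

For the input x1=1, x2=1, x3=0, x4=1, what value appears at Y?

Propagate with M4 forced: M1=1, M2=1, M3=0, M4=1 [stuck-at-1], M5=0, M6=0, M7=1, M8=0, M9=0, M10=0.
So Y = 0. (Without the fault it would be 1.)

0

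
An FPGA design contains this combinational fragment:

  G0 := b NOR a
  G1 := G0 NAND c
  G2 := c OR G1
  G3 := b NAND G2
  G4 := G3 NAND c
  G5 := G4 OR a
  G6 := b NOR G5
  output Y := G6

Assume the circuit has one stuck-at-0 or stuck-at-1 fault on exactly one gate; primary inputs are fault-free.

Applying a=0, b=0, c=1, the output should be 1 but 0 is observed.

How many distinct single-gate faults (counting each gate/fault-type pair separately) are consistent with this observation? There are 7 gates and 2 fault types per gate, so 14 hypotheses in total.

Fault-free: G0=1, G1=0, G2=1, G3=1, G4=0, G5=0, G6=1 → 1. Observed 0.
  G0 stuck-at-0: output 1 ✗
  G0 stuck-at-1: output 1 ✗
  G1 stuck-at-0: output 1 ✗
  G1 stuck-at-1: output 1 ✗
  G2 stuck-at-0: output 1 ✗
  G2 stuck-at-1: output 1 ✗
  G3 stuck-at-0: output 0 ✓
  G3 stuck-at-1: output 1 ✗
  G4 stuck-at-0: output 1 ✗
  G4 stuck-at-1: output 0 ✓
  G5 stuck-at-0: output 1 ✗
  G5 stuck-at-1: output 0 ✓
  G6 stuck-at-0: output 0 ✓
  G6 stuck-at-1: output 1 ✗
Consistent faults: {G3 stuck-at-0, G4 stuck-at-1, G5 stuck-at-1, G6 stuck-at-0} — 4 in all.

4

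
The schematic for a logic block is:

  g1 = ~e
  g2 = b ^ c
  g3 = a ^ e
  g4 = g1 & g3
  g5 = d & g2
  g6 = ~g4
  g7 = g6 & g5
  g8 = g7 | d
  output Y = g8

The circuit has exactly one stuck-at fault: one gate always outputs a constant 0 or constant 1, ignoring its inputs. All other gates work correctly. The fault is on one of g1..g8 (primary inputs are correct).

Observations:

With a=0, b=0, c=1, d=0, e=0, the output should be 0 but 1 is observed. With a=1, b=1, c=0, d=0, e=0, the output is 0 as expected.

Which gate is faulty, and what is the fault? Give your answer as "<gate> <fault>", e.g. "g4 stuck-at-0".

g5 stuck-at-1

Fault-free values for test 1 (a=0, b=0, c=1, d=0, e=0): g1=1, g2=1, g3=0, g4=0, g5=0, g6=1, g7=0, g8=0, giving Y=0. Observed 1.
Test 1: faults giving observed 1 are {g5 stuck-at-1, g7 stuck-at-1, g8 stuck-at-1}.
Test 2 (a=1, b=1, c=0, d=0, e=0): fault-free g1=1, g2=1, g3=1, g4=1, g5=0, g6=0, g7=0, g8=0 → 0; observed 0. Eliminates g7 stuck-at-1, g8 stuck-at-1.
Only g5 stuck-at-1 is consistent with every test.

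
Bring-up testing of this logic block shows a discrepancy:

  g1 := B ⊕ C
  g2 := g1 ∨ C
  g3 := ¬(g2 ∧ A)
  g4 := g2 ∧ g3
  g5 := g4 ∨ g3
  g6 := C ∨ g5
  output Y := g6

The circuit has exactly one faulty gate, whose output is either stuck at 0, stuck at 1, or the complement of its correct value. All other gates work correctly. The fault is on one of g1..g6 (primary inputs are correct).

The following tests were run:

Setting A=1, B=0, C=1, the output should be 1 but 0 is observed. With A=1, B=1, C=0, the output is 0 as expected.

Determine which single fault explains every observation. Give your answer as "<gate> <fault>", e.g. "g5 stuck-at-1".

g6 stuck-at-0

Fault-free values for test 1 (A=1, B=0, C=1): g1=1, g2=1, g3=0, g4=0, g5=0, g6=1, giving Y=1. Observed 0.
Test 1: faults giving observed 0 are {g6 stuck-at-0, g6 inverted output}.
Test 2 (A=1, B=1, C=0): fault-free g1=1, g2=1, g3=0, g4=0, g5=0, g6=0 → 0; observed 0. Eliminates g6 inverted output.
Only g6 stuck-at-0 is consistent with every test.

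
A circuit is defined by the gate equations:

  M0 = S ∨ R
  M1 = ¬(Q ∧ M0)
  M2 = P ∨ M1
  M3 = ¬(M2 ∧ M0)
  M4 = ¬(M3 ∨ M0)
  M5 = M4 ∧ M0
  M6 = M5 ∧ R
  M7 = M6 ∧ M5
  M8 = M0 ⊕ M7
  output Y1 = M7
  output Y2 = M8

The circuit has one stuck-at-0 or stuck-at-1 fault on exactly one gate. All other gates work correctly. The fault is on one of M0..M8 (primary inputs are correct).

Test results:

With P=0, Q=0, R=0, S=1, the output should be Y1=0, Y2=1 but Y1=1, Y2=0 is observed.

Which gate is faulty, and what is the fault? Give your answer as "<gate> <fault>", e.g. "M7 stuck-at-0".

M7 stuck-at-1

Fault-free values for test 1 (P=0, Q=0, R=0, S=1): M0=1, M1=1, M2=1, M3=0, M4=0, M5=0, M6=0, M7=0, M8=1, giving Y1=0, Y2=1. Observed Y1=1, Y2=0.
Test 1: faults giving observed Y1=1, Y2=0 are {M7 stuck-at-1}.
Only M7 stuck-at-1 is consistent with every test.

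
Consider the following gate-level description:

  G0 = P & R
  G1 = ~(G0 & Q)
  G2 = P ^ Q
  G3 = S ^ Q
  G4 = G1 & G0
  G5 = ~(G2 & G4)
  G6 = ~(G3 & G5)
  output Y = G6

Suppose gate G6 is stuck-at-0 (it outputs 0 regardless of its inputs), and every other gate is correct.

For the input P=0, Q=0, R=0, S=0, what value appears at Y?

Propagate with G6 forced: G0=0, G1=1, G2=0, G3=0, G4=0, G5=1, G6=0 [stuck-at-0].
So Y = 0. (Without the fault it would be 1.)

0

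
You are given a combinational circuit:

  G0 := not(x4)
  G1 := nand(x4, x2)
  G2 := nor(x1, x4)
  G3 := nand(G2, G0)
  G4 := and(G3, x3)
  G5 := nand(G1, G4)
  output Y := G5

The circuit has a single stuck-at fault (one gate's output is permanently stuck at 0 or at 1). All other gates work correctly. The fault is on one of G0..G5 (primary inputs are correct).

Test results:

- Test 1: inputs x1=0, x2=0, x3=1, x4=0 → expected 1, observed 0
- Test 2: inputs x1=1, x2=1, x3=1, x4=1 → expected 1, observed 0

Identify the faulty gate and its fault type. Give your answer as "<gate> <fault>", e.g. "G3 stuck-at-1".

Fault-free values for test 1 (x1=0, x2=0, x3=1, x4=0): G0=1, G1=1, G2=1, G3=0, G4=0, G5=1, giving Y=1. Observed 0.
Test 1: faults giving observed 0 are {G0 stuck-at-0, G2 stuck-at-0, G3 stuck-at-1, G4 stuck-at-1, G5 stuck-at-0}.
Test 2 (x1=1, x2=1, x3=1, x4=1): fault-free G0=0, G1=0, G2=0, G3=1, G4=1, G5=1 → 1; observed 0. Eliminates G0 stuck-at-0, G2 stuck-at-0, G3 stuck-at-1, G4 stuck-at-1.
Only G5 stuck-at-0 is consistent with every test.

G5 stuck-at-0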